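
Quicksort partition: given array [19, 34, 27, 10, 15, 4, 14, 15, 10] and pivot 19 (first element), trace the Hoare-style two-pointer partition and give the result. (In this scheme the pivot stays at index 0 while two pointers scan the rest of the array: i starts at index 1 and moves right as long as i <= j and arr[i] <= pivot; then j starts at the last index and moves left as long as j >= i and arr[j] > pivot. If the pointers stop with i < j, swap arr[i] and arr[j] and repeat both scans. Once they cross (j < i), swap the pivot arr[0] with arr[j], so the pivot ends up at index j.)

Hoare-style two-pointer partition with pivot = 19:

Initial array: [19, 34, 27, 10, 15, 4, 14, 15, 10]

Pointers start at i = 1, j = 8.
i stops at index 1 (arr[1]=34 > 19), j stops at index 8 (arr[8]=10 <= 19): swap arr[1] and arr[8], array becomes [19, 10, 27, 10, 15, 4, 14, 15, 34]
i stops at index 2 (arr[2]=27 > 19), j stops at index 7 (arr[7]=15 <= 19): swap arr[2] and arr[7], array becomes [19, 10, 15, 10, 15, 4, 14, 27, 34]
i ends at 7, j ends at 6: the pointers have crossed (j < i), so scanning stops.

Swap pivot arr[0] with arr[6] to place pivot at position 6: [14, 10, 15, 10, 15, 4, 19, 27, 34]
Pivot position: 6

After partitioning with pivot 19, the array becomes [14, 10, 15, 10, 15, 4, 19, 27, 34]. The pivot is placed at index 6. All elements to the left of the pivot are <= 19, and all elements to the right are > 19.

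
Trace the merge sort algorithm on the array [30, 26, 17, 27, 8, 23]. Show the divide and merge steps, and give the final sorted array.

Merge sort trace:

Split: [30, 26, 17, 27, 8, 23] -> [30, 26, 17] and [27, 8, 23]
  Split: [30, 26, 17] -> [30] and [26, 17]
    Split: [26, 17] -> [26] and [17]
    Merge: [26] + [17] -> [17, 26]
  Merge: [30] + [17, 26] -> [17, 26, 30]
  Split: [27, 8, 23] -> [27] and [8, 23]
    Split: [8, 23] -> [8] and [23]
    Merge: [8] + [23] -> [8, 23]
  Merge: [27] + [8, 23] -> [8, 23, 27]
Merge: [17, 26, 30] + [8, 23, 27] -> [8, 17, 23, 26, 27, 30]

Final sorted array: [8, 17, 23, 26, 27, 30]

The merge sort proceeds by recursively splitting the array and merging sorted halves.
After all merges, the sorted array is [8, 17, 23, 26, 27, 30].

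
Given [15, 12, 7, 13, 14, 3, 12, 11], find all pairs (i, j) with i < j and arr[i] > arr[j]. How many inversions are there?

Finding inversions in [15, 12, 7, 13, 14, 3, 12, 11]:

(0, 1): arr[0]=15 > arr[1]=12
(0, 2): arr[0]=15 > arr[2]=7
(0, 3): arr[0]=15 > arr[3]=13
(0, 4): arr[0]=15 > arr[4]=14
(0, 5): arr[0]=15 > arr[5]=3
(0, 6): arr[0]=15 > arr[6]=12
(0, 7): arr[0]=15 > arr[7]=11
(1, 2): arr[1]=12 > arr[2]=7
(1, 5): arr[1]=12 > arr[5]=3
(1, 7): arr[1]=12 > arr[7]=11
(2, 5): arr[2]=7 > arr[5]=3
(3, 5): arr[3]=13 > arr[5]=3
(3, 6): arr[3]=13 > arr[6]=12
(3, 7): arr[3]=13 > arr[7]=11
(4, 5): arr[4]=14 > arr[5]=3
(4, 6): arr[4]=14 > arr[6]=12
(4, 7): arr[4]=14 > arr[7]=11
(6, 7): arr[6]=12 > arr[7]=11

Total inversions: 18

The array has 18 inversion(s): (0,1), (0,2), (0,3), (0,4), (0,5), (0,6), (0,7), (1,2), (1,5), (1,7), (2,5), (3,5), (3,6), (3,7), (4,5), (4,6), (4,7), (6,7). Each pair (i,j) satisfies i < j and arr[i] > arr[j].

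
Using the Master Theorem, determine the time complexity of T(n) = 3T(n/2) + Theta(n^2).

Master Theorem for T(n) = 3T(n/2) + O(n^2):

a = 3, b = 2, c = 2
log_b(a) = log_2(3) = 1.5850

Case 3: c = 2 > log_2(3) = 1.5850
T(n) = O(n^2) = O(n^2)

For T(n) = 3T(n/2) + O(n^2): log_2(3) = 1.5850. This is Case 3 of the Master Theorem (c > log_b(a), work dominated by root), giving O(n^2).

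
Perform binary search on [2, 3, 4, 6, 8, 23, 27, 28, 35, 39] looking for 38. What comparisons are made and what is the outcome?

Binary search for 38 in [2, 3, 4, 6, 8, 23, 27, 28, 35, 39]:

lo=0, hi=9, mid=4, arr[mid]=8 -> 8 < 38, search right half
lo=5, hi=9, mid=7, arr[mid]=28 -> 28 < 38, search right half
lo=8, hi=9, mid=8, arr[mid]=35 -> 35 < 38, search right half
lo=9, hi=9, mid=9, arr[mid]=39 -> 39 > 38, search left half
lo=9 > hi=8, target 38 not found

Binary search determines that 38 is not in the array after 4 comparisons. The search space was exhausted without finding the target.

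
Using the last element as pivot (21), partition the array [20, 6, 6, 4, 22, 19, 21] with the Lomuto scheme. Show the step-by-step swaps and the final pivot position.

Lomuto partition with pivot = 21:

Initial array: [20, 6, 6, 4, 22, 19, 21]

arr[0]=20 <= 21: swap with position 0, array becomes [20, 6, 6, 4, 22, 19, 21]
arr[1]=6 <= 21: swap with position 1, array becomes [20, 6, 6, 4, 22, 19, 21]
arr[2]=6 <= 21: swap with position 2, array becomes [20, 6, 6, 4, 22, 19, 21]
arr[3]=4 <= 21: swap with position 3, array becomes [20, 6, 6, 4, 22, 19, 21]
arr[4]=22 > 21: no swap
arr[5]=19 <= 21: swap with position 4, array becomes [20, 6, 6, 4, 19, 22, 21]

Place pivot at position 5: [20, 6, 6, 4, 19, 21, 22]
Pivot position: 5

After partitioning with pivot 21, the array becomes [20, 6, 6, 4, 19, 21, 22]. The pivot is placed at index 5. All elements to the left of the pivot are <= 21, and all elements to the right are > 21.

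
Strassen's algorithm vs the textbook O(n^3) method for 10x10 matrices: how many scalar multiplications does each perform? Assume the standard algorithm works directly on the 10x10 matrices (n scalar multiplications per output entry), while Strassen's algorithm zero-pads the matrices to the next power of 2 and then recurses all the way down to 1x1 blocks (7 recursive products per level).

Matrix multiplication for 10x10 matrices:

Strassen's algorithm requires power-of-2 dimensions. Pad 10x10 to 16x16 (next power of 2).

Standard algorithm: 10^3 = 1000 multiplications
Strassen's algorithm: 7^(log2(16)) = 7^4 = 2401 multiplications
Difference: 1000 - 2401 = -1401 (Strassen uses MORE here due to padding overhead — for small or just-over-power-of-2 n, padding can outweigh the per-level savings)

Standard: 1000 multiplications (10^3). Strassen: 2401 multiplications (7^4, after padding to 16x16). Strassen reduces 8 recursive multiplications to 7 at each level.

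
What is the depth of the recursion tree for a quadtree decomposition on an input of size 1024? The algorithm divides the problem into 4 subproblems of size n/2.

For divide and conquer with division factor 2:

Problem sizes at each level:
Level 0: 1024
Level 1: 512
Level 2: 256
Level 3: 128
Level 4: 64
Level 5: 32
Level 6: 16
Level 7: 8
Level 8: 4
Level 9: 2
Level 10: 1

The root is level 0 and the size-1 base case is level 10 (the tree spans levels 0 through 10, i.e. 11 levels counting the root), so the depth is the number of divisions: log_2(1024) = 10

The recursion tree depth is log_2(1024) = 10. At each level, the problem size is divided by 2, so it takes 10 divisions to reduce to a base case of size 1. The algorithm makes 4 recursive calls at each level.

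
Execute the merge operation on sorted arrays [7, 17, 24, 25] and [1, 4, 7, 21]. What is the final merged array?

Merging process:

Compare 7 vs 1: take 1 from right. Merged: [1]
Compare 7 vs 4: take 4 from right. Merged: [1, 4]
Compare 7 vs 7: take 7 from left. Merged: [1, 4, 7]
Compare 17 vs 7: take 7 from right. Merged: [1, 4, 7, 7]
Compare 17 vs 21: take 17 from left. Merged: [1, 4, 7, 7, 17]
Compare 24 vs 21: take 21 from right. Merged: [1, 4, 7, 7, 17, 21]
Append remaining from left: [24, 25]. Merged: [1, 4, 7, 7, 17, 21, 24, 25]

Final merged array: [1, 4, 7, 7, 17, 21, 24, 25]
Total comparisons: 6

The merged array is [1, 4, 7, 7, 17, 21, 24, 25], requiring 6 comparisons. The merge step runs in O(n) time where n is the total number of elements.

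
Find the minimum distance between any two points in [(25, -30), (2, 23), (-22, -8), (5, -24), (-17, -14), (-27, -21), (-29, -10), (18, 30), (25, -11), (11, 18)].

Computing all pairwise distances among 10 points:

d((25, -30), (2, 23)) = 57.7754
d((25, -30), (-22, -8)) = 51.8941
d((25, -30), (5, -24)) = 20.8806
d((25, -30), (-17, -14)) = 44.9444
d((25, -30), (-27, -21)) = 52.7731
d((25, -30), (-29, -10)) = 57.5847
d((25, -30), (18, 30)) = 60.407
d((25, -30), (25, -11)) = 19.0
d((25, -30), (11, 18)) = 50.0
d((2, 23), (-22, -8)) = 39.2046
d((2, 23), (5, -24)) = 47.0956
d((2, 23), (-17, -14)) = 41.5933
d((2, 23), (-27, -21)) = 52.6972
d((2, 23), (-29, -10)) = 45.2769
d((2, 23), (18, 30)) = 17.4642
d((2, 23), (25, -11)) = 41.0488
d((2, 23), (11, 18)) = 10.2956
d((-22, -8), (5, -24)) = 31.3847
d((-22, -8), (-17, -14)) = 7.8102
d((-22, -8), (-27, -21)) = 13.9284
d((-22, -8), (-29, -10)) = 7.2801 <-- minimum
d((-22, -8), (18, 30)) = 55.1725
d((-22, -8), (25, -11)) = 47.0956
d((-22, -8), (11, 18)) = 42.0119
d((5, -24), (-17, -14)) = 24.1661
d((5, -24), (-27, -21)) = 32.1403
d((5, -24), (-29, -10)) = 36.7696
d((5, -24), (18, 30)) = 55.5428
d((5, -24), (25, -11)) = 23.8537
d((5, -24), (11, 18)) = 42.4264
d((-17, -14), (-27, -21)) = 12.2066
d((-17, -14), (-29, -10)) = 12.6491
d((-17, -14), (18, 30)) = 56.2228
d((-17, -14), (25, -11)) = 42.107
d((-17, -14), (11, 18)) = 42.5206
d((-27, -21), (-29, -10)) = 11.1803
d((-27, -21), (18, 30)) = 68.0147
d((-27, -21), (25, -11)) = 52.9528
d((-27, -21), (11, 18)) = 54.4518
d((-29, -10), (18, 30)) = 61.7171
d((-29, -10), (25, -11)) = 54.0093
d((-29, -10), (11, 18)) = 48.8262
d((18, 30), (25, -11)) = 41.5933
d((18, 30), (11, 18)) = 13.8924
d((25, -11), (11, 18)) = 32.2025

Closest pair: (-22, -8) and (-29, -10) with distance 7.2801

The closest pair is (-22, -8) and (-29, -10) with Euclidean distance 7.2801. For 10 points, brute-force pairwise comparison is shown above. For large n, the divide-and-conquer algorithm (sort by x, recurse on halves, check the dividing strip) achieves O(n log n).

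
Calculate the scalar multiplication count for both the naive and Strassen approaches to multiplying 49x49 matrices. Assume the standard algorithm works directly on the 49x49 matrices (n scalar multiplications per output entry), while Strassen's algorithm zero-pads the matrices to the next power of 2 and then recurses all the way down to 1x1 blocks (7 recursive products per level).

Matrix multiplication for 49x49 matrices:

Strassen's algorithm requires power-of-2 dimensions. Pad 49x49 to 64x64 (next power of 2).

Standard algorithm: 49^3 = 117649 multiplications
Strassen's algorithm: 7^(log2(64)) = 7^6 = 117649 multiplications
Savings: 117649 - 117649 = 0 multiplications

Standard: 117649 multiplications (49^3). Strassen: 117649 multiplications (7^6, after padding to 64x64). Strassen reduces 8 recursive multiplications to 7 at each level.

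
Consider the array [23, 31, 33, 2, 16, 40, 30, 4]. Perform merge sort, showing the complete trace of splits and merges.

Merge sort trace:

Split: [23, 31, 33, 2, 16, 40, 30, 4] -> [23, 31, 33, 2] and [16, 40, 30, 4]
  Split: [23, 31, 33, 2] -> [23, 31] and [33, 2]
    Split: [23, 31] -> [23] and [31]
    Merge: [23] + [31] -> [23, 31]
    Split: [33, 2] -> [33] and [2]
    Merge: [33] + [2] -> [2, 33]
  Merge: [23, 31] + [2, 33] -> [2, 23, 31, 33]
  Split: [16, 40, 30, 4] -> [16, 40] and [30, 4]
    Split: [16, 40] -> [16] and [40]
    Merge: [16] + [40] -> [16, 40]
    Split: [30, 4] -> [30] and [4]
    Merge: [30] + [4] -> [4, 30]
  Merge: [16, 40] + [4, 30] -> [4, 16, 30, 40]
Merge: [2, 23, 31, 33] + [4, 16, 30, 40] -> [2, 4, 16, 23, 30, 31, 33, 40]

Final sorted array: [2, 4, 16, 23, 30, 31, 33, 40]

The merge sort proceeds by recursively splitting the array and merging sorted halves.
After all merges, the sorted array is [2, 4, 16, 23, 30, 31, 33, 40].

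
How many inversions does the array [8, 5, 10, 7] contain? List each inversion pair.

Finding inversions in [8, 5, 10, 7]:

(0, 1): arr[0]=8 > arr[1]=5
(0, 3): arr[0]=8 > arr[3]=7
(2, 3): arr[2]=10 > arr[3]=7

Total inversions: 3

The array has 3 inversion(s): (0,1), (0,3), (2,3). Each pair (i,j) satisfies i < j and arr[i] > arr[j].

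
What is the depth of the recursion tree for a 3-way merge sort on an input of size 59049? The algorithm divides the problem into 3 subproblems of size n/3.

For divide and conquer with division factor 3:

Problem sizes at each level:
Level 0: 59049
Level 1: 19683
Level 2: 6561
Level 3: 2187
Level 4: 729
Level 5: 243
Level 6: 81
Level 7: 27
Level 8: 9
Level 9: 3
Level 10: 1

The root is level 0 and the size-1 base case is level 10 (the tree spans levels 0 through 10, i.e. 11 levels counting the root), so the depth is the number of divisions: log_3(59049) = 10

The recursion tree depth is log_3(59049) = 10. At each level, the problem size is divided by 3, so it takes 10 divisions to reduce to a base case of size 1. The algorithm makes 3 recursive calls at each level.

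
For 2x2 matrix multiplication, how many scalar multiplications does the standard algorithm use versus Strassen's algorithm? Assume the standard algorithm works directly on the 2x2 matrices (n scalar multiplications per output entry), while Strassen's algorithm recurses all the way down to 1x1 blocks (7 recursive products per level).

Matrix multiplication for 2x2 matrices:

Standard algorithm: 2^3 = 8 multiplications
Strassen's algorithm: 7^(log2(2)) = 7^1 = 7 multiplications
Savings: 8 - 7 = 1 multiplications

Standard: 8 multiplications (2^3). Strassen: 7 multiplications (7^1). Strassen reduces 8 recursive multiplications to 7 at each level.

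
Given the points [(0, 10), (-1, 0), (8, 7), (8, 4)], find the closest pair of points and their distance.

Computing all pairwise distances among 4 points:

d((0, 10), (-1, 0)) = 10.0499
d((0, 10), (8, 7)) = 8.544
d((0, 10), (8, 4)) = 10.0
d((-1, 0), (8, 7)) = 11.4018
d((-1, 0), (8, 4)) = 9.8489
d((8, 7), (8, 4)) = 3.0 <-- minimum

Closest pair: (8, 7) and (8, 4) with distance 3.0

The closest pair is (8, 7) and (8, 4) with Euclidean distance 3.0. For 4 points, brute-force pairwise comparison is shown above. For large n, the divide-and-conquer algorithm (sort by x, recurse on halves, check the dividing strip) achieves O(n log n).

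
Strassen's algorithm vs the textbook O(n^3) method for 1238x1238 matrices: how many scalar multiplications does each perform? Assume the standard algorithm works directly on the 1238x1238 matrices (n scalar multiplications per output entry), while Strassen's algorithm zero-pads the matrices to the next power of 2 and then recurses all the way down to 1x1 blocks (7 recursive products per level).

Matrix multiplication for 1238x1238 matrices:

Strassen's algorithm requires power-of-2 dimensions. Pad 1238x1238 to 2048x2048 (next power of 2).

Standard algorithm: 1238^3 = 1897413272 multiplications
Strassen's algorithm: 7^(log2(2048)) = 7^11 = 1977326743 multiplications
Difference: 1897413272 - 1977326743 = -79913471 (Strassen uses MORE here due to padding overhead — for small or just-over-power-of-2 n, padding can outweigh the per-level savings)

Standard: 1897413272 multiplications (1238^3). Strassen: 1977326743 multiplications (7^11, after padding to 2048x2048). Strassen reduces 8 recursive multiplications to 7 at each level.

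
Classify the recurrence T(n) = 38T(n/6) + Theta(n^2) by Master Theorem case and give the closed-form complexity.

Master Theorem for T(n) = 38T(n/6) + O(n^2):

a = 38, b = 6, c = 2
log_b(a) = log_6(38) = 2.0302

Case 1: c = 2 < log_6(38) = 2.0302
T(n) = O(n^(log_6 38))

For T(n) = 38T(n/6) + O(n^2): log_6(38) = 2.0302. This is Case 1 of the Master Theorem (c < log_b(a), work dominated by leaves), giving O(n^(log_6 38)).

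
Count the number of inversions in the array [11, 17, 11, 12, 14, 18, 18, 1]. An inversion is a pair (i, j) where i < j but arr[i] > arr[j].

Finding inversions in [11, 17, 11, 12, 14, 18, 18, 1]:

(0, 7): arr[0]=11 > arr[7]=1
(1, 2): arr[1]=17 > arr[2]=11
(1, 3): arr[1]=17 > arr[3]=12
(1, 4): arr[1]=17 > arr[4]=14
(1, 7): arr[1]=17 > arr[7]=1
(2, 7): arr[2]=11 > arr[7]=1
(3, 7): arr[3]=12 > arr[7]=1
(4, 7): arr[4]=14 > arr[7]=1
(5, 7): arr[5]=18 > arr[7]=1
(6, 7): arr[6]=18 > arr[7]=1

Total inversions: 10

The array has 10 inversion(s): (0,7), (1,2), (1,3), (1,4), (1,7), (2,7), (3,7), (4,7), (5,7), (6,7). Each pair (i,j) satisfies i < j and arr[i] > arr[j].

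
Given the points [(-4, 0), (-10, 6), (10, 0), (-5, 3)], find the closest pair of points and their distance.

Computing all pairwise distances among 4 points:

d((-4, 0), (-10, 6)) = 8.4853
d((-4, 0), (10, 0)) = 14.0
d((-4, 0), (-5, 3)) = 3.1623 <-- minimum
d((-10, 6), (10, 0)) = 20.8806
d((-10, 6), (-5, 3)) = 5.831
d((10, 0), (-5, 3)) = 15.2971

Closest pair: (-4, 0) and (-5, 3) with distance 3.1623

The closest pair is (-4, 0) and (-5, 3) with Euclidean distance 3.1623. For 4 points, brute-force pairwise comparison is shown above. For large n, the divide-and-conquer algorithm (sort by x, recurse on halves, check the dividing strip) achieves O(n log n).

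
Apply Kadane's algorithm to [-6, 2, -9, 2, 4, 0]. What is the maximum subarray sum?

Using Kadane's algorithm on [-6, 2, -9, 2, 4, 0]:

Scanning through the array:
Position 1 (value 2): max_ending_here = 2, max_so_far = 2
Position 2 (value -9): max_ending_here = -7, max_so_far = 2
Position 3 (value 2): max_ending_here = 2, max_so_far = 2
Position 4 (value 4): max_ending_here = 6, max_so_far = 6
Position 5 (value 0): max_ending_here = 6, max_so_far = 6

Maximum subarray: [2, 4]
Maximum sum: 6

The maximum subarray is [2, 4] with sum 6. This subarray runs from index 3 to index 4.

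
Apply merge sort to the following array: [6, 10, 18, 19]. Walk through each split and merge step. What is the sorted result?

Merge sort trace:

Split: [6, 10, 18, 19] -> [6, 10] and [18, 19]
  Split: [6, 10] -> [6] and [10]
  Merge: [6] + [10] -> [6, 10]
  Split: [18, 19] -> [18] and [19]
  Merge: [18] + [19] -> [18, 19]
Merge: [6, 10] + [18, 19] -> [6, 10, 18, 19]

Final sorted array: [6, 10, 18, 19]

The merge sort proceeds by recursively splitting the array and merging sorted halves.
After all merges, the sorted array is [6, 10, 18, 19].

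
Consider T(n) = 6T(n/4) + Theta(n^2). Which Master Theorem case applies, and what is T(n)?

Master Theorem for T(n) = 6T(n/4) + O(n^2):

a = 6, b = 4, c = 2
log_b(a) = log_4(6) = 1.2925

Case 3: c = 2 > log_4(6) = 1.2925
T(n) = O(n^2) = O(n^2)

For T(n) = 6T(n/4) + O(n^2): log_4(6) = 1.2925. This is Case 3 of the Master Theorem (c > log_b(a), work dominated by root), giving O(n^2).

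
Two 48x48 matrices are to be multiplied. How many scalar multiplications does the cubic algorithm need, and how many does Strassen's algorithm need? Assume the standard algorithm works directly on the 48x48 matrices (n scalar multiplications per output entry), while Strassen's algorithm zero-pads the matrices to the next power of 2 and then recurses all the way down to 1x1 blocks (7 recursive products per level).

Matrix multiplication for 48x48 matrices:

Strassen's algorithm requires power-of-2 dimensions. Pad 48x48 to 64x64 (next power of 2).

Standard algorithm: 48^3 = 110592 multiplications
Strassen's algorithm: 7^(log2(64)) = 7^6 = 117649 multiplications
Difference: 110592 - 117649 = -7057 (Strassen uses MORE here due to padding overhead — for small or just-over-power-of-2 n, padding can outweigh the per-level savings)

Standard: 110592 multiplications (48^3). Strassen: 117649 multiplications (7^6, after padding to 64x64). Strassen reduces 8 recursive multiplications to 7 at each level.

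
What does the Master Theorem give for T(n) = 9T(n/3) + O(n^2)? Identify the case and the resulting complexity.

Master Theorem for T(n) = 9T(n/3) + O(n^2):

a = 9, b = 3, c = 2
log_b(a) = log_3(9) = 2.0000

Case 2: c = 2 = log_3(9) = 2.0000
T(n) = O(n^2 log n) = O(n^2 log n)

For T(n) = 9T(n/3) + O(n^2): log_3(9) = 2.0000. This is Case 2 of the Master Theorem (c = log_b(a), equal work at all levels), giving O(n^2 log n).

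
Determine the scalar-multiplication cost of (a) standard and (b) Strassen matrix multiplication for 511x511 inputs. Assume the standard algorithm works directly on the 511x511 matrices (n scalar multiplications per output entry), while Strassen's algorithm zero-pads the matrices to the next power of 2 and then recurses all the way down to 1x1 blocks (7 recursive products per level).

Matrix multiplication for 511x511 matrices:

Strassen's algorithm requires power-of-2 dimensions. Pad 511x511 to 512x512 (next power of 2).

Standard algorithm: 511^3 = 133432831 multiplications
Strassen's algorithm: 7^(log2(512)) = 7^9 = 40353607 multiplications
Savings: 133432831 - 40353607 = 93079224 multiplications

Standard: 133432831 multiplications (511^3). Strassen: 40353607 multiplications (7^9, after padding to 512x512). Strassen reduces 8 recursive multiplications to 7 at each level.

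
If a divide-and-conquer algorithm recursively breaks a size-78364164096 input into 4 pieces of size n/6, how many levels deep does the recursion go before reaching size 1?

For divide and conquer with division factor 6:

Problem sizes at each level:
Level 0: 78364164096
Level 1: 13060694016
Level 2: 2176782336
Level 3: 362797056
Level 4: 60466176
Level 5: 10077696
Level 6: 1679616
Level 7: 279936
Level 8: 46656
Level 9: 7776
Level 10: 1296
Level 11: 216
Level 12: 36
Level 13: 6
Level 14: 1

The root is level 0 and the size-1 base case is level 14 (the tree spans levels 0 through 14, i.e. 15 levels counting the root), so the depth is the number of divisions: log_6(78364164096) = 14

The recursion tree depth is log_6(78364164096) = 14. At each level, the problem size is divided by 6, so it takes 14 divisions to reduce to a base case of size 1. The algorithm makes 4 recursive calls at each level.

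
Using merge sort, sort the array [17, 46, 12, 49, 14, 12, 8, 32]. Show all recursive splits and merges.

Merge sort trace:

Split: [17, 46, 12, 49, 14, 12, 8, 32] -> [17, 46, 12, 49] and [14, 12, 8, 32]
  Split: [17, 46, 12, 49] -> [17, 46] and [12, 49]
    Split: [17, 46] -> [17] and [46]
    Merge: [17] + [46] -> [17, 46]
    Split: [12, 49] -> [12] and [49]
    Merge: [12] + [49] -> [12, 49]
  Merge: [17, 46] + [12, 49] -> [12, 17, 46, 49]
  Split: [14, 12, 8, 32] -> [14, 12] and [8, 32]
    Split: [14, 12] -> [14] and [12]
    Merge: [14] + [12] -> [12, 14]
    Split: [8, 32] -> [8] and [32]
    Merge: [8] + [32] -> [8, 32]
  Merge: [12, 14] + [8, 32] -> [8, 12, 14, 32]
Merge: [12, 17, 46, 49] + [8, 12, 14, 32] -> [8, 12, 12, 14, 17, 32, 46, 49]

Final sorted array: [8, 12, 12, 14, 17, 32, 46, 49]

The merge sort proceeds by recursively splitting the array and merging sorted halves.
After all merges, the sorted array is [8, 12, 12, 14, 17, 32, 46, 49].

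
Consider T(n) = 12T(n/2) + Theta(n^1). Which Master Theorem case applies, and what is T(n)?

Master Theorem for T(n) = 12T(n/2) + O(n^1):

a = 12, b = 2, c = 1
log_b(a) = log_2(12) = 3.5850

Case 1: c = 1 < log_2(12) = 3.5850
T(n) = O(n^(log_2 12))

For T(n) = 12T(n/2) + O(n^1): log_2(12) = 3.5850. This is Case 1 of the Master Theorem (c < log_b(a), work dominated by leaves), giving O(n^(log_2 12)).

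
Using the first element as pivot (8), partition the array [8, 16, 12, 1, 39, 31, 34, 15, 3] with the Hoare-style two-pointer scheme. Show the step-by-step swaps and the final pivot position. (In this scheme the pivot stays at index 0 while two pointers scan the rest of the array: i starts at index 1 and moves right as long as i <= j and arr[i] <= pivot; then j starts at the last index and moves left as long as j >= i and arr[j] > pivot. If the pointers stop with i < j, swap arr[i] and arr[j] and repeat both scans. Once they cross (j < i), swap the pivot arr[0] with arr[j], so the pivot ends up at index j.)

Hoare-style two-pointer partition with pivot = 8:

Initial array: [8, 16, 12, 1, 39, 31, 34, 15, 3]

Pointers start at i = 1, j = 8.
i stops at index 1 (arr[1]=16 > 8), j stops at index 8 (arr[8]=3 <= 8): swap arr[1] and arr[8], array becomes [8, 3, 12, 1, 39, 31, 34, 15, 16]
i stops at index 2 (arr[2]=12 > 8), j stops at index 3 (arr[3]=1 <= 8): swap arr[2] and arr[3], array becomes [8, 3, 1, 12, 39, 31, 34, 15, 16]
i ends at 3, j ends at 2: the pointers have crossed (j < i), so scanning stops.

Swap pivot arr[0] with arr[2] to place pivot at position 2: [1, 3, 8, 12, 39, 31, 34, 15, 16]
Pivot position: 2

After partitioning with pivot 8, the array becomes [1, 3, 8, 12, 39, 31, 34, 15, 16]. The pivot is placed at index 2. All elements to the left of the pivot are <= 8, and all elements to the right are > 8.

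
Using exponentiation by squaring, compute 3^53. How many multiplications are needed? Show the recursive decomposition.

Computing 3^53 by squaring (build up from 3^1; each line after the first costs one multiplication):

3^1 = 3
3^2 = (3^1)^2 = 3^2 = 9
3^3 = 3 * 3^2 = 3 * 9 = 27
3^6 = (3^3)^2 = 27^2 = 729
3^12 = (3^6)^2 = 729^2 = 531441
3^13 = 3 * 3^12 = 3 * 531441 = 1594323
3^26 = (3^13)^2 = 1594323^2 = 2541865828329
3^52 = (3^26)^2 = 2541865828329^2 = 6461081889226673298932241
3^53 = 3 * 3^52 = 3 * 6461081889226673298932241 = 19383245667680019896796723

Result: 19383245667680019896796723
Multiplications needed: 8 (8 lines after 3^1)

3^53 = 19383245667680019896796723. Using exponentiation by squaring, this requires 8 multiplications. The key idea: if the exponent is even, square the half-power; if odd, multiply by the base once.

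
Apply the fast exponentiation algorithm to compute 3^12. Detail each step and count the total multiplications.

Computing 3^12 by squaring (build up from 3^1; each line after the first costs one multiplication):

3^1 = 3
3^2 = (3^1)^2 = 3^2 = 9
3^3 = 3 * 3^2 = 3 * 9 = 27
3^6 = (3^3)^2 = 27^2 = 729
3^12 = (3^6)^2 = 729^2 = 531441

Result: 531441
Multiplications needed: 4 (4 lines after 3^1)

3^12 = 531441. Using exponentiation by squaring, this requires 4 multiplications. The key idea: if the exponent is even, square the half-power; if odd, multiply by the base once.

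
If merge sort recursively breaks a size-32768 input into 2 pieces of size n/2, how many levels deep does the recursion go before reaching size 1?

For divide and conquer with division factor 2:

Problem sizes at each level:
Level 0: 32768
Level 1: 16384
Level 2: 8192
Level 3: 4096
Level 4: 2048
Level 5: 1024
Level 6: 512
Level 7: 256
Level 8: 128
Level 9: 64
Level 10: 32
Level 11: 16
Level 12: 8
Level 13: 4
Level 14: 2
Level 15: 1

The root is level 0 and the size-1 base case is level 15 (the tree spans levels 0 through 15, i.e. 16 levels counting the root), so the depth is the number of divisions: log_2(32768) = 15

The recursion tree depth is log_2(32768) = 15. At each level, the problem size is divided by 2, so it takes 15 divisions to reduce to a base case of size 1. The algorithm makes 2 recursive calls at each level.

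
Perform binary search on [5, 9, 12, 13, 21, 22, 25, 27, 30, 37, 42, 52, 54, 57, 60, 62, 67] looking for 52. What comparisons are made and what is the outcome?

Binary search for 52 in [5, 9, 12, 13, 21, 22, 25, 27, 30, 37, 42, 52, 54, 57, 60, 62, 67]:

lo=0, hi=16, mid=8, arr[mid]=30 -> 30 < 52, search right half
lo=9, hi=16, mid=12, arr[mid]=54 -> 54 > 52, search left half
lo=9, hi=11, mid=10, arr[mid]=42 -> 42 < 52, search right half
lo=11, hi=11, mid=11, arr[mid]=52 -> Found target at index 11!

Binary search finds 52 at index 11 after 4 comparisons. The search repeatedly halves the search space by comparing with the middle element.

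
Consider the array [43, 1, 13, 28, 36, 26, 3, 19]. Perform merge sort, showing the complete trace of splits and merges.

Merge sort trace:

Split: [43, 1, 13, 28, 36, 26, 3, 19] -> [43, 1, 13, 28] and [36, 26, 3, 19]
  Split: [43, 1, 13, 28] -> [43, 1] and [13, 28]
    Split: [43, 1] -> [43] and [1]
    Merge: [43] + [1] -> [1, 43]
    Split: [13, 28] -> [13] and [28]
    Merge: [13] + [28] -> [13, 28]
  Merge: [1, 43] + [13, 28] -> [1, 13, 28, 43]
  Split: [36, 26, 3, 19] -> [36, 26] and [3, 19]
    Split: [36, 26] -> [36] and [26]
    Merge: [36] + [26] -> [26, 36]
    Split: [3, 19] -> [3] and [19]
    Merge: [3] + [19] -> [3, 19]
  Merge: [26, 36] + [3, 19] -> [3, 19, 26, 36]
Merge: [1, 13, 28, 43] + [3, 19, 26, 36] -> [1, 3, 13, 19, 26, 28, 36, 43]

Final sorted array: [1, 3, 13, 19, 26, 28, 36, 43]

The merge sort proceeds by recursively splitting the array and merging sorted halves.
After all merges, the sorted array is [1, 3, 13, 19, 26, 28, 36, 43].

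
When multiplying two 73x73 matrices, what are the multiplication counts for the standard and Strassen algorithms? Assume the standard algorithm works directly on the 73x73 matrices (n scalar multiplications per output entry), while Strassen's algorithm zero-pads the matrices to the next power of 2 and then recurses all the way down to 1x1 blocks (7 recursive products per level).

Matrix multiplication for 73x73 matrices:

Strassen's algorithm requires power-of-2 dimensions. Pad 73x73 to 128x128 (next power of 2).

Standard algorithm: 73^3 = 389017 multiplications
Strassen's algorithm: 7^(log2(128)) = 7^7 = 823543 multiplications
Difference: 389017 - 823543 = -434526 (Strassen uses MORE here due to padding overhead — for small or just-over-power-of-2 n, padding can outweigh the per-level savings)

Standard: 389017 multiplications (73^3). Strassen: 823543 multiplications (7^7, after padding to 128x128). Strassen reduces 8 recursive multiplications to 7 at each level.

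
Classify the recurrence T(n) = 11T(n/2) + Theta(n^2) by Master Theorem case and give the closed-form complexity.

Master Theorem for T(n) = 11T(n/2) + O(n^2):

a = 11, b = 2, c = 2
log_b(a) = log_2(11) = 3.4594

Case 1: c = 2 < log_2(11) = 3.4594
T(n) = O(n^(log_2 11))

For T(n) = 11T(n/2) + O(n^2): log_2(11) = 3.4594. This is Case 1 of the Master Theorem (c < log_b(a), work dominated by leaves), giving O(n^(log_2 11)).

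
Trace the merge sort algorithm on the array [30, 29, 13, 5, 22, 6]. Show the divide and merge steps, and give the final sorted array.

Merge sort trace:

Split: [30, 29, 13, 5, 22, 6] -> [30, 29, 13] and [5, 22, 6]
  Split: [30, 29, 13] -> [30] and [29, 13]
    Split: [29, 13] -> [29] and [13]
    Merge: [29] + [13] -> [13, 29]
  Merge: [30] + [13, 29] -> [13, 29, 30]
  Split: [5, 22, 6] -> [5] and [22, 6]
    Split: [22, 6] -> [22] and [6]
    Merge: [22] + [6] -> [6, 22]
  Merge: [5] + [6, 22] -> [5, 6, 22]
Merge: [13, 29, 30] + [5, 6, 22] -> [5, 6, 13, 22, 29, 30]

Final sorted array: [5, 6, 13, 22, 29, 30]

The merge sort proceeds by recursively splitting the array and merging sorted halves.
After all merges, the sorted array is [5, 6, 13, 22, 29, 30].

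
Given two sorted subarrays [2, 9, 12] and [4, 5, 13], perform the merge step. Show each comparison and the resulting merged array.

Merging process:

Compare 2 vs 4: take 2 from left. Merged: [2]
Compare 9 vs 4: take 4 from right. Merged: [2, 4]
Compare 9 vs 5: take 5 from right. Merged: [2, 4, 5]
Compare 9 vs 13: take 9 from left. Merged: [2, 4, 5, 9]
Compare 12 vs 13: take 12 from left. Merged: [2, 4, 5, 9, 12]
Append remaining from right: [13]. Merged: [2, 4, 5, 9, 12, 13]

Final merged array: [2, 4, 5, 9, 12, 13]
Total comparisons: 5

The merged array is [2, 4, 5, 9, 12, 13], requiring 5 comparisons. The merge step runs in O(n) time where n is the total number of elements.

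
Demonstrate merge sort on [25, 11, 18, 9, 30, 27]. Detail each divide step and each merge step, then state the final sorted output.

Merge sort trace:

Split: [25, 11, 18, 9, 30, 27] -> [25, 11, 18] and [9, 30, 27]
  Split: [25, 11, 18] -> [25] and [11, 18]
    Split: [11, 18] -> [11] and [18]
    Merge: [11] + [18] -> [11, 18]
  Merge: [25] + [11, 18] -> [11, 18, 25]
  Split: [9, 30, 27] -> [9] and [30, 27]
    Split: [30, 27] -> [30] and [27]
    Merge: [30] + [27] -> [27, 30]
  Merge: [9] + [27, 30] -> [9, 27, 30]
Merge: [11, 18, 25] + [9, 27, 30] -> [9, 11, 18, 25, 27, 30]

Final sorted array: [9, 11, 18, 25, 27, 30]

The merge sort proceeds by recursively splitting the array and merging sorted halves.
After all merges, the sorted array is [9, 11, 18, 25, 27, 30].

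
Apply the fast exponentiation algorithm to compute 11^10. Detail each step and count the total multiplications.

Computing 11^10 by squaring (build up from 11^1; each line after the first costs one multiplication):

11^1 = 11
11^2 = (11^1)^2 = 11^2 = 121
11^4 = (11^2)^2 = 121^2 = 14641
11^5 = 11 * 11^4 = 11 * 14641 = 161051
11^10 = (11^5)^2 = 161051^2 = 25937424601

Result: 25937424601
Multiplications needed: 4 (4 lines after 11^1)

11^10 = 25937424601. Using exponentiation by squaring, this requires 4 multiplications. The key idea: if the exponent is even, square the half-power; if odd, multiply by the base once.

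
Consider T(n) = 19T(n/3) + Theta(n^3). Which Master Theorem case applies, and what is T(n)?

Master Theorem for T(n) = 19T(n/3) + O(n^3):

a = 19, b = 3, c = 3
log_b(a) = log_3(19) = 2.6801

Case 3: c = 3 > log_3(19) = 2.6801
T(n) = O(n^3) = O(n^3)

For T(n) = 19T(n/3) + O(n^3): log_3(19) = 2.6801. This is Case 3 of the Master Theorem (c > log_b(a), work dominated by root), giving O(n^3).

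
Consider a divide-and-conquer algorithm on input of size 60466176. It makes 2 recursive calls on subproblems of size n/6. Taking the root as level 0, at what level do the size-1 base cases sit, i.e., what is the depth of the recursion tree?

For divide and conquer with division factor 6:

Problem sizes at each level:
Level 0: 60466176
Level 1: 10077696
Level 2: 1679616
Level 3: 279936
Level 4: 46656
Level 5: 7776
Level 6: 1296
Level 7: 216
Level 8: 36
Level 9: 6
Level 10: 1

The root is level 0 and the size-1 base case is level 10 (the tree spans levels 0 through 10, i.e. 11 levels counting the root), so the depth is the number of divisions: log_6(60466176) = 10

The recursion tree depth is log_6(60466176) = 10. At each level, the problem size is divided by 6, so it takes 10 divisions to reduce to a base case of size 1. The algorithm makes 2 recursive calls at each level.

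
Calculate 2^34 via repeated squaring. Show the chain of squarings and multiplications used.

Computing 2^34 by squaring (build up from 2^1; each line after the first costs one multiplication):

2^1 = 2
2^2 = (2^1)^2 = 2^2 = 4
2^4 = (2^2)^2 = 4^2 = 16
2^8 = (2^4)^2 = 16^2 = 256
2^16 = (2^8)^2 = 256^2 = 65536
2^17 = 2 * 2^16 = 2 * 65536 = 131072
2^34 = (2^17)^2 = 131072^2 = 17179869184

Result: 17179869184
Multiplications needed: 6 (6 lines after 2^1)

2^34 = 17179869184. Using exponentiation by squaring, this requires 6 multiplications. The key idea: if the exponent is even, square the half-power; if odd, multiply by the base once.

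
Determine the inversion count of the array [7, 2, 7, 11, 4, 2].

Finding inversions in [7, 2, 7, 11, 4, 2]:

(0, 1): arr[0]=7 > arr[1]=2
(0, 4): arr[0]=7 > arr[4]=4
(0, 5): arr[0]=7 > arr[5]=2
(2, 4): arr[2]=7 > arr[4]=4
(2, 5): arr[2]=7 > arr[5]=2
(3, 4): arr[3]=11 > arr[4]=4
(3, 5): arr[3]=11 > arr[5]=2
(4, 5): arr[4]=4 > arr[5]=2

Total inversions: 8

The array has 8 inversion(s): (0,1), (0,4), (0,5), (2,4), (2,5), (3,4), (3,5), (4,5). Each pair (i,j) satisfies i < j and arr[i] > arr[j].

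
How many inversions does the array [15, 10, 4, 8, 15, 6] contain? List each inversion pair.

Finding inversions in [15, 10, 4, 8, 15, 6]:

(0, 1): arr[0]=15 > arr[1]=10
(0, 2): arr[0]=15 > arr[2]=4
(0, 3): arr[0]=15 > arr[3]=8
(0, 5): arr[0]=15 > arr[5]=6
(1, 2): arr[1]=10 > arr[2]=4
(1, 3): arr[1]=10 > arr[3]=8
(1, 5): arr[1]=10 > arr[5]=6
(3, 5): arr[3]=8 > arr[5]=6
(4, 5): arr[4]=15 > arr[5]=6

Total inversions: 9

The array has 9 inversion(s): (0,1), (0,2), (0,3), (0,5), (1,2), (1,3), (1,5), (3,5), (4,5). Each pair (i,j) satisfies i < j and arr[i] > arr[j].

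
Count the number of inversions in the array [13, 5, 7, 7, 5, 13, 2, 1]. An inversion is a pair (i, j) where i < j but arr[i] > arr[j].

Finding inversions in [13, 5, 7, 7, 5, 13, 2, 1]:

(0, 1): arr[0]=13 > arr[1]=5
(0, 2): arr[0]=13 > arr[2]=7
(0, 3): arr[0]=13 > arr[3]=7
(0, 4): arr[0]=13 > arr[4]=5
(0, 6): arr[0]=13 > arr[6]=2
(0, 7): arr[0]=13 > arr[7]=1
(1, 6): arr[1]=5 > arr[6]=2
(1, 7): arr[1]=5 > arr[7]=1
(2, 4): arr[2]=7 > arr[4]=5
(2, 6): arr[2]=7 > arr[6]=2
(2, 7): arr[2]=7 > arr[7]=1
(3, 4): arr[3]=7 > arr[4]=5
(3, 6): arr[3]=7 > arr[6]=2
(3, 7): arr[3]=7 > arr[7]=1
(4, 6): arr[4]=5 > arr[6]=2
(4, 7): arr[4]=5 > arr[7]=1
(5, 6): arr[5]=13 > arr[6]=2
(5, 7): arr[5]=13 > arr[7]=1
(6, 7): arr[6]=2 > arr[7]=1

Total inversions: 19

The array has 19 inversion(s): (0,1), (0,2), (0,3), (0,4), (0,6), (0,7), (1,6), (1,7), (2,4), (2,6), (2,7), (3,4), (3,6), (3,7), (4,6), (4,7), (5,6), (5,7), (6,7). Each pair (i,j) satisfies i < j and arr[i] > arr[j].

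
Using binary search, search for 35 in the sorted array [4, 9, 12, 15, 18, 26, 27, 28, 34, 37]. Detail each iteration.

Binary search for 35 in [4, 9, 12, 15, 18, 26, 27, 28, 34, 37]:

lo=0, hi=9, mid=4, arr[mid]=18 -> 18 < 35, search right half
lo=5, hi=9, mid=7, arr[mid]=28 -> 28 < 35, search right half
lo=8, hi=9, mid=8, arr[mid]=34 -> 34 < 35, search right half
lo=9, hi=9, mid=9, arr[mid]=37 -> 37 > 35, search left half
lo=9 > hi=8, target 35 not found

Binary search determines that 35 is not in the array after 4 comparisons. The search space was exhausted without finding the target.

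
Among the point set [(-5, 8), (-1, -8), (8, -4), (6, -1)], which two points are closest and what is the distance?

Computing all pairwise distances among 4 points:

d((-5, 8), (-1, -8)) = 16.4924
d((-5, 8), (8, -4)) = 17.6918
d((-5, 8), (6, -1)) = 14.2127
d((-1, -8), (8, -4)) = 9.8489
d((-1, -8), (6, -1)) = 9.8995
d((8, -4), (6, -1)) = 3.6056 <-- minimum

Closest pair: (8, -4) and (6, -1) with distance 3.6056

The closest pair is (8, -4) and (6, -1) with Euclidean distance 3.6056. For 4 points, brute-force pairwise comparison is shown above. For large n, the divide-and-conquer algorithm (sort by x, recurse on halves, check the dividing strip) achieves O(n log n).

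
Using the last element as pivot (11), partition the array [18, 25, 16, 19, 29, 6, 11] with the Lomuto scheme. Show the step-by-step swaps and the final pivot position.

Lomuto partition with pivot = 11:

Initial array: [18, 25, 16, 19, 29, 6, 11]

arr[0]=18 > 11: no swap
arr[1]=25 > 11: no swap
arr[2]=16 > 11: no swap
arr[3]=19 > 11: no swap
arr[4]=29 > 11: no swap
arr[5]=6 <= 11: swap with position 0, array becomes [6, 25, 16, 19, 29, 18, 11]

Place pivot at position 1: [6, 11, 16, 19, 29, 18, 25]
Pivot position: 1

After partitioning with pivot 11, the array becomes [6, 11, 16, 19, 29, 18, 25]. The pivot is placed at index 1. All elements to the left of the pivot are <= 11, and all elements to the right are > 11.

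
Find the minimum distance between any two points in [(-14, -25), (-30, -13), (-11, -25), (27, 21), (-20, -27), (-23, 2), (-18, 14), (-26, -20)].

Computing all pairwise distances among 8 points:

d((-14, -25), (-30, -13)) = 20.0
d((-14, -25), (-11, -25)) = 3.0 <-- minimum
d((-14, -25), (27, 21)) = 61.6198
d((-14, -25), (-20, -27)) = 6.3246
d((-14, -25), (-23, 2)) = 28.4605
d((-14, -25), (-18, 14)) = 39.2046
d((-14, -25), (-26, -20)) = 13.0
d((-30, -13), (-11, -25)) = 22.4722
d((-30, -13), (27, 21)) = 66.3702
d((-30, -13), (-20, -27)) = 17.2047
d((-30, -13), (-23, 2)) = 16.5529
d((-30, -13), (-18, 14)) = 29.5466
d((-30, -13), (-26, -20)) = 8.0623
d((-11, -25), (27, 21)) = 59.6657
d((-11, -25), (-20, -27)) = 9.2195
d((-11, -25), (-23, 2)) = 29.5466
d((-11, -25), (-18, 14)) = 39.6232
d((-11, -25), (-26, -20)) = 15.8114
d((27, 21), (-20, -27)) = 67.1789
d((27, 21), (-23, 2)) = 53.4883
d((27, 21), (-18, 14)) = 45.5412
d((27, 21), (-26, -20)) = 67.0075
d((-20, -27), (-23, 2)) = 29.1548
d((-20, -27), (-18, 14)) = 41.0488
d((-20, -27), (-26, -20)) = 9.2195
d((-23, 2), (-18, 14)) = 13.0
d((-23, 2), (-26, -20)) = 22.2036
d((-18, 14), (-26, -20)) = 34.9285

Closest pair: (-14, -25) and (-11, -25) with distance 3.0

The closest pair is (-14, -25) and (-11, -25) with Euclidean distance 3.0. For 8 points, brute-force pairwise comparison is shown above. For large n, the divide-and-conquer algorithm (sort by x, recurse on halves, check the dividing strip) achieves O(n log n).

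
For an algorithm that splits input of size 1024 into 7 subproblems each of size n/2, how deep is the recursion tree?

For divide and conquer with division factor 2:

Problem sizes at each level:
Level 0: 1024
Level 1: 512
Level 2: 256
Level 3: 128
Level 4: 64
Level 5: 32
Level 6: 16
Level 7: 8
Level 8: 4
Level 9: 2
Level 10: 1

The root is level 0 and the size-1 base case is level 10 (the tree spans levels 0 through 10, i.e. 11 levels counting the root), so the depth is the number of divisions: log_2(1024) = 10

The recursion tree depth is log_2(1024) = 10. At each level, the problem size is divided by 2, so it takes 10 divisions to reduce to a base case of size 1. The algorithm makes 7 recursive calls at each level.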